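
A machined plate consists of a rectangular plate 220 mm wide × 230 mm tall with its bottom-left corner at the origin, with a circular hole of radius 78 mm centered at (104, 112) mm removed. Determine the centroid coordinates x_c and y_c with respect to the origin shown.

plate: A = 220 × 230 = 50600.00, centroid at (110.00, 115.00).
hole: A = −π·78² = -19113.45, centroid at (104.00, 112.00).
ΣA = 31486.55 mm², ΣAx_c = 3578201.23 mm³, ΣAy_c = 3678293.63 mm³.
x_c = 3578201.23/31486.55 = 113.64 mm; y_c = 3678293.63/31486.55 = 116.82 mm.

x_c = 113.64 mm, y_c = 116.82 mm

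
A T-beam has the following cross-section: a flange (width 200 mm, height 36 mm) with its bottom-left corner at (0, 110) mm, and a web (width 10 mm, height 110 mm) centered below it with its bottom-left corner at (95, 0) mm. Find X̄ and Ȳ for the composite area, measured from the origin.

X̄ = 100.00 mm, Ȳ = 118.33 mm

web: A = 10 × 110 = 1100.00, centroid at (100.00, 55.00).
flange: A = 200 × 36 = 7200.00, centroid at (100.00, 128.00).
ΣA = 8300.00 mm²
ΣAX̄ = (1100.00)(100.00) + (7200.00)(100.00) = 830000.00 mm³
ΣAȲ = (1100.00)(55.00) + (7200.00)(128.00) = 982100.00 mm³
X̄ = 830000.00 / 8300.00 = 100.00 mm
Ȳ = 982100.00 / 8300.00 = 118.33 mm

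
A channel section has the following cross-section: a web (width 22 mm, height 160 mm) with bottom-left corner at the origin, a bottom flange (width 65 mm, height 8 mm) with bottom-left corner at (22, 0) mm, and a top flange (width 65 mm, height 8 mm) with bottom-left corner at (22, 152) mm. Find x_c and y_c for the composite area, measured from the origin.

web: A = 22 × 160 = 3520.00, centroid at (11.00, 80.00).
bottom flange: A = 65 × 8 = 520.00, centroid at (54.50, 4.00).
top flange: A = 65 × 8 = 520.00, centroid at (54.50, 156.00).
ΣA = 4560.00 mm²
ΣAx_c = (3520.00)(11.00) + (520.00)(54.50) + (520.00)(54.50) = 95400.00 mm³
ΣAy_c = (3520.00)(80.00) + (520.00)(4.00) + (520.00)(156.00) = 364800.00 mm³
x_c = 95400.00 / 4560.00 = 20.92 mm
y_c = 364800.00 / 4560.00 = 80.00 mm

x_c = 20.92 mm, y_c = 80.00 mm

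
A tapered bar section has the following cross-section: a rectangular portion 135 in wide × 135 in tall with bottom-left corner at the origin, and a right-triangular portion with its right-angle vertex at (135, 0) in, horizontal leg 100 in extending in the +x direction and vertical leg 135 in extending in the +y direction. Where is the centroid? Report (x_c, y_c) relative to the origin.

x_c = 94.75 in, y_c = 61.42 in

rectangular portion: A = 135 × 135 = 18225.00, centroid at (67.50, 67.50).
triangular portion: A = ½·100·135 = 6750.00, centroid at (168.33, 45.00).
ΣA = 24975.00 in²
ΣAx_c = (18225.00)(67.50) + (6750.00)(168.33) = 2366437.50 in³
ΣAy_c = (18225.00)(67.50) + (6750.00)(45.00) = 1533937.50 in³
x_c = 2366437.50 / 24975.00 = 94.75 in
y_c = 1533937.50 / 24975.00 = 61.42 in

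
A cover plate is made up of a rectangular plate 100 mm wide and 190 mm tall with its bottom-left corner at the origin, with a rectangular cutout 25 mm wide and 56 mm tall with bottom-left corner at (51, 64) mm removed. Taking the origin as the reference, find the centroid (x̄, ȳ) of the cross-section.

Part | A | x̄ᵢ | ȳᵢ | A·x̄ᵢ | A·ȳᵢ
plate | 19000.00 | 50.00 | 95.00 | 950000.00 | 1805000.00
hole | -1400.00 | 63.50 | 92.00 | -88900.00 | -128800.00
Σ | 17600.00 |  |  | 861100.00 | 1676200.00
x̄ = 861100.00 / 17600.00 = 48.93 mm
ȳ = 1676200.00 / 17600.00 = 95.24 mm

x̄ = 48.93 mm, ȳ = 95.24 mm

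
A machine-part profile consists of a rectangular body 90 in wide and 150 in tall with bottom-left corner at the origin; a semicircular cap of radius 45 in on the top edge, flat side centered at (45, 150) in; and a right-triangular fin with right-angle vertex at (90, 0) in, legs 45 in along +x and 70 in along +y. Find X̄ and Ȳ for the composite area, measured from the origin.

X̄ = 50.18 in, Ȳ = 86.94 in

Part | A | x̄ᵢ | ȳᵢ | A·x̄ᵢ | A·ȳᵢ
rectangular body | 13500.00 | 45.00 | 75.00 | 607500.00 | 1012500.00
semicircular top | 3180.86 | 45.00 | 169.10 | 143138.82 | 537879.38
triangular fin | 1575.00 | 105.00 | 23.33 | 165375.00 | 36750.00
Σ | 18255.86 |  |  | 916013.82 | 1587129.38
X̄ = 916013.82 / 18255.86 = 50.18 in
Ȳ = 1587129.38 / 18255.86 = 86.94 in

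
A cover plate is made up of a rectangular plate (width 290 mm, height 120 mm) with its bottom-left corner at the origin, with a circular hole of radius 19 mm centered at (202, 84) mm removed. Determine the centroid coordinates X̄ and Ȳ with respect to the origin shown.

plate: A = 290 × 120 = 34800.00, centroid at (145.00, 60.00).
hole: A = −π·19² = -1134.11, centroid at (202.00, 84.00).
ΣA = 33665.89 mm², ΣAX̄ = 4816908.78 mm³, ΣAȲ = 1992734.34 mm³.
X̄ = 4816908.78/33665.89 = 143.08 mm; Ȳ = 1992734.34/33665.89 = 59.19 mm.

X̄ = 143.08 mm, Ȳ = 59.19 mm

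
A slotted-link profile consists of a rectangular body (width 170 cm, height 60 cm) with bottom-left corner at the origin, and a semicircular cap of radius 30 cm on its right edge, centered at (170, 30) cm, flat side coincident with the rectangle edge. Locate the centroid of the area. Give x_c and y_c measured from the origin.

rectangular body: A = 170 × 60 = 10200.00, centroid at (85.00, 30.00).
semicircular end: A = ½π·30² = 1413.72, centroid at (182.73, 30.00).
ΣA = 11613.72 cm²
ΣAx_c = (10200.00)(85.00) + (1413.72)(182.73) = 1125331.84 cm³
ΣAy_c = (10200.00)(30.00) + (1413.72)(30.00) = 348411.50 cm³
x_c = 1125331.84 / 11613.72 = 96.90 cm
y_c = 348411.50 / 11613.72 = 30.00 cm

x_c = 96.90 cm, y_c = 30.00 cm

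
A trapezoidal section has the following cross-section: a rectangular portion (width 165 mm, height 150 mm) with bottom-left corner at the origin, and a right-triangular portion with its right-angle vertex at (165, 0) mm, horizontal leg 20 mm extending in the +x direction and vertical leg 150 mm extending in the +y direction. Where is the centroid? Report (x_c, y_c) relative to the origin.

x_c = 87.60 mm, y_c = 73.57 mm

rectangular portion: A = 165 × 150 = 24750.00, centroid at (82.50, 75.00).
triangular portion: A = ½·20·150 = 1500.00, centroid at (171.67, 50.00).
ΣA = 26250.00 mm², ΣAx_c = 2299375.00 mm³, ΣAy_c = 1931250.00 mm³.
x_c = 2299375.00/26250.00 = 87.60 mm; y_c = 1931250.00/26250.00 = 73.57 mm.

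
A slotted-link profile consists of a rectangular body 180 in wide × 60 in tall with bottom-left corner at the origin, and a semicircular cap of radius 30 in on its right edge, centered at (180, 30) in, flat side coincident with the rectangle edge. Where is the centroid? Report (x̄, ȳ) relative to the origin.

Part | A | x̄ᵢ | ȳᵢ | A·x̄ᵢ | A·ȳᵢ
rectangular body | 10800.00 | 90.00 | 30.00 | 972000.00 | 324000.00
semicircular end | 1413.72 | 192.73 | 30.00 | 272469.00 | 42411.50
Σ | 12213.72 |  |  | 1244469.00 | 366411.50
x̄ = 1244469.00 / 12213.72 = 101.89 in
ȳ = 366411.50 / 12213.72 = 30.00 in

x̄ = 101.89 in, ȳ = 30.00 in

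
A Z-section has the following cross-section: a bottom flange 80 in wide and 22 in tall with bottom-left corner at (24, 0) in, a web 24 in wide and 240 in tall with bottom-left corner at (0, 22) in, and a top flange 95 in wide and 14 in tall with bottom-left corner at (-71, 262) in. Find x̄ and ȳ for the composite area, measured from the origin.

bottom flange: A = 80 × 22 = 1760.00, centroid at (64.00, 11.00).
web: A = 24 × 240 = 5760.00, centroid at (12.00, 142.00).
top flange: A = 95 × 14 = 1330.00, centroid at (-23.50, 269.00).
ΣA = 8850.00 in²
ΣAx̄ = (1760.00)(64.00) + (5760.00)(12.00) + (1330.00)(-23.50) = 150505.00 in³
ΣAȳ = (1760.00)(11.00) + (5760.00)(142.00) + (1330.00)(269.00) = 1195050.00 in³
x̄ = 150505.00 / 8850.00 = 17.01 in
ȳ = 1195050.00 / 8850.00 = 135.03 in

x̄ = 17.01 in, ȳ = 135.03 in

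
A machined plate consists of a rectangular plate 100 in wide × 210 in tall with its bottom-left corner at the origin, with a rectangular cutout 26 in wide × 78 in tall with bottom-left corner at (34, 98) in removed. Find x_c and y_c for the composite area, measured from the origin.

x_c = 50.32 in, y_c = 101.58 in

plate: A = 100 × 210 = 21000.00, centroid at (50.00, 105.00).
hole: A = −(26 × 78) = -2028.00, centroid at (47.00, 137.00).
ΣA = 18972.00 in², ΣAx_c = 954684.00 in³, ΣAy_c = 1927164.00 in³.
x_c = 954684.00/18972.00 = 50.32 in; y_c = 1927164.00/18972.00 = 101.58 in.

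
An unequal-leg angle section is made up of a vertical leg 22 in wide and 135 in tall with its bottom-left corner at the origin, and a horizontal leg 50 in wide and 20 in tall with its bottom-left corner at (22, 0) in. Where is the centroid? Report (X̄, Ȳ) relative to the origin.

X̄ = 20.07 in, Ȳ = 53.02 in

Part | A | x̄ᵢ | ȳᵢ | A·x̄ᵢ | A·ȳᵢ
vertical leg | 2970.00 | 11.00 | 67.50 | 32670.00 | 200475.00
horizontal leg | 1000.00 | 47.00 | 10.00 | 47000.00 | 10000.00
Σ | 3970.00 |  |  | 79670.00 | 210475.00
X̄ = 79670.00 / 3970.00 = 20.07 in
Ȳ = 210475.00 / 3970.00 = 53.02 in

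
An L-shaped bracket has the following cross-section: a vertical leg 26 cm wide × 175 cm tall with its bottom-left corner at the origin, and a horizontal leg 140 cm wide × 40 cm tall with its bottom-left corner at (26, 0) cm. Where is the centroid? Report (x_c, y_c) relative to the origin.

vertical leg: A = 26 × 175 = 4550.00, centroid at (13.00, 87.50).
horizontal leg: A = 140 × 40 = 5600.00, centroid at (96.00, 20.00).
ΣA = 10150.00 cm²
ΣAx_c = (4550.00)(13.00) + (5600.00)(96.00) = 596750.00 cm³
ΣAy_c = (4550.00)(87.50) + (5600.00)(20.00) = 510125.00 cm³
x_c = 596750.00 / 10150.00 = 58.79 cm
y_c = 510125.00 / 10150.00 = 50.26 cm

x_c = 58.79 cm, y_c = 50.26 cm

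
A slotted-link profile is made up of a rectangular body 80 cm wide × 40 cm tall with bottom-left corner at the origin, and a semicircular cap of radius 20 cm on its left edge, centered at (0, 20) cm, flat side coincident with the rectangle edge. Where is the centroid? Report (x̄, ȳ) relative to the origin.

rectangular body: A = 80 × 40 = 3200.00, centroid at (40.00, 20.00).
semicircular end: A = ½π·20² = 628.32, centroid at (-8.49, 20.00).
ΣA = 3828.32 cm², ΣAx̄ = 122666.67 cm³, ΣAȳ = 76566.37 cm³.
x̄ = 122666.67/3828.32 = 32.04 cm; ȳ = 76566.37/3828.32 = 20.00 cm.

x̄ = 32.04 cm, ȳ = 20.00 cm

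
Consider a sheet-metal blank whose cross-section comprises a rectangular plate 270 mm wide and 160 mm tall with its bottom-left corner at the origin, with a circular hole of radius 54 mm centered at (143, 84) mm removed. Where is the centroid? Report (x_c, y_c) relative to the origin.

plate: A = 270 × 160 = 43200.00, centroid at (135.00, 80.00).
hole: A = −π·54² = -9160.88, centroid at (143.00, 84.00).
ΣA = 34039.12 mm², ΣAx_c = 4521993.56 mm³, ΣAy_c = 2686485.73 mm³.
x_c = 4521993.56/34039.12 = 132.85 mm; y_c = 2686485.73/34039.12 = 78.92 mm.

x_c = 132.85 mm, y_c = 78.92 mm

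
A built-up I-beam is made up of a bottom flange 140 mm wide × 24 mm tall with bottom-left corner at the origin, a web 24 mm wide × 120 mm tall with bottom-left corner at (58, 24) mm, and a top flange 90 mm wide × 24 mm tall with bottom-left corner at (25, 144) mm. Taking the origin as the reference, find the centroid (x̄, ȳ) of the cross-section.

bottom flange: A = 140 × 24 = 3360.00, centroid at (70.00, 12.00).
web: A = 24 × 120 = 2880.00, centroid at (70.00, 84.00).
top flange: A = 90 × 24 = 2160.00, centroid at (70.00, 156.00).
ΣA = 8400.00 mm², ΣAx̄ = 588000.00 mm³, ΣAȳ = 619200.00 mm³.
x̄ = 588000.00/8400.00 = 70.00 mm; ȳ = 619200.00/8400.00 = 73.71 mm.

x̄ = 70.00 mm, ȳ = 73.71 mm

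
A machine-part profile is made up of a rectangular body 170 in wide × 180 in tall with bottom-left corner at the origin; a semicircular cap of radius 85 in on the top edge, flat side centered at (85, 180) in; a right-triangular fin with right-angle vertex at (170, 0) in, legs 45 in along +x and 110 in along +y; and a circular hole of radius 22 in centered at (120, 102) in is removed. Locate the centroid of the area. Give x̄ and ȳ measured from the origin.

rectangular body: A = 170 × 180 = 30600.00, centroid at (85.00, 90.00).
semicircular top: A = ½π·85² = 11349.00, centroid at (85.00, 216.08).
triangular fin: A = ½·45·110 = 2475.00, centroid at (185.00, 36.67).
hole: A = −π·22² = -1520.53, centroid at (120.00, 102.00).
ΣA = 42903.47 in²
ΣAx̄ = (30600.00)(85.00) + (11349.00)(85.00) + (2475.00)(185.00) + (-1520.53)(120.00) = 3841076.59 in³
ΣAȳ = (30600.00)(90.00) + (11349.00)(216.08) + (2475.00)(36.67) + (-1520.53)(102.00) = 5141893.14 in³
x̄ = 3841076.59 / 42903.47 = 89.53 in
ȳ = 5141893.14 / 42903.47 = 119.85 in

x̄ = 89.53 in, ȳ = 119.85 in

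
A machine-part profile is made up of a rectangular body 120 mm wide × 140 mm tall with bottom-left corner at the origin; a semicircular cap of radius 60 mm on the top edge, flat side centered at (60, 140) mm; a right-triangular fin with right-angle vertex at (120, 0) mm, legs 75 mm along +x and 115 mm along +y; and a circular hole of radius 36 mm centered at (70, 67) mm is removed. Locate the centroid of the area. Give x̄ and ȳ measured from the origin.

Part | A | x̄ᵢ | ȳᵢ | A·x̄ᵢ | A·ȳᵢ
rectangular body | 16800.00 | 60.00 | 70.00 | 1008000.00 | 1176000.00
semicircular top | 5654.87 | 60.00 | 165.46 | 339292.01 | 935681.35
triangular fin | 4312.50 | 145.00 | 38.33 | 625312.50 | 165312.50
hole | -4071.50 | 70.00 | 67.00 | -285005.29 | -272790.77
Σ | 22695.86 |  |  | 1687599.22 | 2004203.08
x̄ = 1687599.22 / 22695.86 = 74.36 mm
ȳ = 2004203.08 / 22695.86 = 88.31 mm

x̄ = 74.36 mm, ȳ = 88.31 mm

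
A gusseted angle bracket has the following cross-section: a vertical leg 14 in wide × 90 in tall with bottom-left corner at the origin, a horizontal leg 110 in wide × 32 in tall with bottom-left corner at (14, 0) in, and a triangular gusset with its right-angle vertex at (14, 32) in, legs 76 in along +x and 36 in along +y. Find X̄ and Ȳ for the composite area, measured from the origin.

X̄ = 49.69 in, Ȳ = 28.17 in

vertical leg: A = 14 × 90 = 1260.00, centroid at (7.00, 45.00).
horizontal leg: A = 110 × 32 = 3520.00, centroid at (69.00, 16.00).
gusset: A = ½·76·36 = 1368.00, centroid at (39.33, 44.00).
ΣA = 6148.00 in²
ΣAX̄ = (1260.00)(7.00) + (3520.00)(69.00) + (1368.00)(39.33) = 305508.00 in³
ΣAȲ = (1260.00)(45.00) + (3520.00)(16.00) + (1368.00)(44.00) = 173212.00 in³
X̄ = 305508.00 / 6148.00 = 49.69 in
Ȳ = 173212.00 / 6148.00 = 28.17 in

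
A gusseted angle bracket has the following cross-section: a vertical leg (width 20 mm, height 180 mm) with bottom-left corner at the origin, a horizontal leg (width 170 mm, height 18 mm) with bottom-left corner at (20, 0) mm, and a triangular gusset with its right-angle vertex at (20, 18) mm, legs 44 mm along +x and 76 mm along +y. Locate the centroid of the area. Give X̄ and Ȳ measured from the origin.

vertical leg: A = 20 × 180 = 3600.00, centroid at (10.00, 90.00).
horizontal leg: A = 170 × 18 = 3060.00, centroid at (105.00, 9.00).
gusset: A = ½·44·76 = 1672.00, centroid at (34.67, 43.33).
ΣA = 8332.00 mm²
ΣAX̄ = (3600.00)(10.00) + (3060.00)(105.00) + (1672.00)(34.67) = 415262.67 mm³
ΣAȲ = (3600.00)(90.00) + (3060.00)(9.00) + (1672.00)(43.33) = 423993.33 mm³
X̄ = 415262.67 / 8332.00 = 49.84 mm
Ȳ = 423993.33 / 8332.00 = 50.89 mm

X̄ = 49.84 mm, Ȳ = 50.89 mm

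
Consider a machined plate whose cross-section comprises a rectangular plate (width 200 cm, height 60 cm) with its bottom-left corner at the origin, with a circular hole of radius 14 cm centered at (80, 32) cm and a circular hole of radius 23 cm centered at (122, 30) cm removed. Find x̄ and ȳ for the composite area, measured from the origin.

x̄ = 97.51 cm, ȳ = 29.87 cm

plate: A = 200 × 60 = 12000.00, centroid at (100.00, 30.00).
hole 1: A = −π·14² = -615.75, centroid at (80.00, 32.00).
hole 2: A = −π·23² = -1661.90, centroid at (122.00, 30.00).
ΣA = 9722.35 cm²
ΣAx̄ = (12000.00)(100.00) + (-615.75)(80.00) + (-1661.90)(122.00) = 947987.72 cm³
ΣAȳ = (12000.00)(30.00) + (-615.75)(32.00) + (-1661.90)(30.00) = 290438.86 cm³
x̄ = 947987.72 / 9722.35 = 97.51 cm
ȳ = 290438.86 / 9722.35 = 29.87 cm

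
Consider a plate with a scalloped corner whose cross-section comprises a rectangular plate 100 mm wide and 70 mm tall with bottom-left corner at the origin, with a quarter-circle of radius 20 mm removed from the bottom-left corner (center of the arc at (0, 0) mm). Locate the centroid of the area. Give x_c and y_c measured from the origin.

x_c = 51.95 mm, y_c = 36.25 mm

plate: A = 100 × 70 = 7000.00, centroid at (50.00, 35.00).
removed quarter-circle: A = −¼π·20² = -314.16, centroid at (8.49, 8.49).
ΣA = 6685.84 mm²
ΣAx_c = (7000.00)(50.00) + (-314.16)(8.49) = 347333.33 mm³
ΣAy_c = (7000.00)(35.00) + (-314.16)(8.49) = 242333.33 mm³
x_c = 347333.33 / 6685.84 = 51.95 mm
y_c = 242333.33 / 6685.84 = 36.25 mm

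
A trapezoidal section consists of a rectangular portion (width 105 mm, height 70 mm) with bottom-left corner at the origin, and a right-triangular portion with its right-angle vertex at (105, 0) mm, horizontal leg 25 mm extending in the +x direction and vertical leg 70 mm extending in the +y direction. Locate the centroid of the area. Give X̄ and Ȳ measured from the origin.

X̄ = 58.97 mm, Ȳ = 33.76 mm

Part | A | x̄ᵢ | ȳᵢ | A·x̄ᵢ | A·ȳᵢ
rectangular portion | 7350.00 | 52.50 | 35.00 | 385875.00 | 257250.00
triangular portion | 875.00 | 113.33 | 23.33 | 99166.67 | 20416.67
Σ | 8225.00 |  |  | 485041.67 | 277666.67
X̄ = 485041.67 / 8225.00 = 58.97 mm
Ȳ = 277666.67 / 8225.00 = 33.76 mm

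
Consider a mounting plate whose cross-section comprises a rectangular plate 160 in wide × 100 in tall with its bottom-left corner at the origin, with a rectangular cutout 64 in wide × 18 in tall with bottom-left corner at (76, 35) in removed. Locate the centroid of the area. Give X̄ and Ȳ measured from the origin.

X̄ = 77.83 in, Ȳ = 50.47 in

Part | A | x̄ᵢ | ȳᵢ | A·x̄ᵢ | A·ȳᵢ
plate | 16000.00 | 80.00 | 50.00 | 1280000.00 | 800000.00
hole | -1152.00 | 108.00 | 44.00 | -124416.00 | -50688.00
Σ | 14848.00 |  |  | 1155584.00 | 749312.00
X̄ = 1155584.00 / 14848.00 = 77.83 in
Ȳ = 749312.00 / 14848.00 = 50.47 in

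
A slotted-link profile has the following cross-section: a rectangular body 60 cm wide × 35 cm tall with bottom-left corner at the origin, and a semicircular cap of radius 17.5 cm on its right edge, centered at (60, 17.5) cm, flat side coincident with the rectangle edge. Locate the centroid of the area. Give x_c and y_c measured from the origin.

x_c = 36.98 cm, y_c = 17.50 cm

Part | A | x̄ᵢ | ȳᵢ | A·x̄ᵢ | A·ȳᵢ
rectangular body | 2100.00 | 30.00 | 17.50 | 63000.00 | 36750.00
semicircular end | 481.06 | 67.43 | 17.50 | 32436.30 | 8418.49
Σ | 2581.06 |  |  | 95436.30 | 45168.49
x_c = 95436.30 / 2581.06 = 36.98 cm
y_c = 45168.49 / 2581.06 = 17.50 cm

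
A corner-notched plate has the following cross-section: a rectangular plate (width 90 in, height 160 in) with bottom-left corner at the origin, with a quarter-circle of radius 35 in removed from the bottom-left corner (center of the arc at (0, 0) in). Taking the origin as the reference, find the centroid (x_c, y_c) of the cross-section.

plate: A = 90 × 160 = 14400.00, centroid at (45.00, 80.00).
removed quarter-circle: A = −¼π·35² = -962.11, centroid at (14.85, 14.85).
ΣA = 13437.89 in²
ΣAx_c = (14400.00)(45.00) + (-962.11)(14.85) = 633708.33 in³
ΣAy_c = (14400.00)(80.00) + (-962.11)(14.85) = 1137708.33 in³
x_c = 633708.33 / 13437.89 = 47.16 in
y_c = 1137708.33 / 13437.89 = 84.66 in

x_c = 47.16 in, y_c = 84.66 in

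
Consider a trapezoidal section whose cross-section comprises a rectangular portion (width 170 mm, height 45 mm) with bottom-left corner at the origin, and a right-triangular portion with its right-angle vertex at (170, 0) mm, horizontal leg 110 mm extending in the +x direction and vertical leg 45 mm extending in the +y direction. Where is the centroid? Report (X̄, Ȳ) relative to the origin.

Part | A | x̄ᵢ | ȳᵢ | A·x̄ᵢ | A·ȳᵢ
rectangular portion | 7650.00 | 85.00 | 22.50 | 650250.00 | 172125.00
triangular portion | 2475.00 | 206.67 | 15.00 | 511500.00 | 37125.00
Σ | 10125.00 |  |  | 1161750.00 | 209250.00
X̄ = 1161750.00 / 10125.00 = 114.74 mm
Ȳ = 209250.00 / 10125.00 = 20.67 mm

X̄ = 114.74 mm, Ȳ = 20.67 mm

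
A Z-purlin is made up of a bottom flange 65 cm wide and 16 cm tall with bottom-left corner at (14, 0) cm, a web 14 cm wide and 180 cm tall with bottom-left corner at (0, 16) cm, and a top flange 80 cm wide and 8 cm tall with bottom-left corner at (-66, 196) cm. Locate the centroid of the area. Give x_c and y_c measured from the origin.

x_c = 11.75 cm, y_c = 96.06 cm

bottom flange: A = 65 × 16 = 1040.00, centroid at (46.50, 8.00).
web: A = 14 × 180 = 2520.00, centroid at (7.00, 106.00).
top flange: A = 80 × 8 = 640.00, centroid at (-26.00, 200.00).
ΣA = 4200.00 cm², ΣAx_c = 49360.00 cm³, ΣAy_c = 403440.00 cm³.
x_c = 49360.00/4200.00 = 11.75 cm; y_c = 403440.00/4200.00 = 96.06 cm.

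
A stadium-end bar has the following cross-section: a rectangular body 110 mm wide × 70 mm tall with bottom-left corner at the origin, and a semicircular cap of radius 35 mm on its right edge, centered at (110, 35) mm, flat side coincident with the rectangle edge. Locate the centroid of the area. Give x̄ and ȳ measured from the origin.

x̄ = 68.97 mm, ȳ = 35.00 mm

rectangular body: A = 110 × 70 = 7700.00, centroid at (55.00, 35.00).
semicircular end: A = ½π·35² = 1924.23, centroid at (124.85, 35.00).
ΣA = 9624.23 mm²
ΣAx̄ = (7700.00)(55.00) + (1924.23)(124.85) = 663748.14 mm³
ΣAȳ = (7700.00)(35.00) + (1924.23)(35.00) = 336847.89 mm³
x̄ = 663748.14 / 9624.23 = 68.97 mm
ȳ = 336847.89 / 9624.23 = 35.00 mm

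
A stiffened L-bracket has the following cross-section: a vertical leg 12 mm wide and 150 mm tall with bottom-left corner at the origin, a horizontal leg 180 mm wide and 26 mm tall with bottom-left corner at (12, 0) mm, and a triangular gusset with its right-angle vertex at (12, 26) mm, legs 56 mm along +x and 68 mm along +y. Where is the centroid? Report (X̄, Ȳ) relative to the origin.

vertical leg: A = 12 × 150 = 1800.00, centroid at (6.00, 75.00).
horizontal leg: A = 180 × 26 = 4680.00, centroid at (102.00, 13.00).
gusset: A = ½·56·68 = 1904.00, centroid at (30.67, 48.67).
ΣA = 8384.00 mm²
ΣAX̄ = (1800.00)(6.00) + (4680.00)(102.00) + (1904.00)(30.67) = 546549.33 mm³
ΣAȲ = (1800.00)(75.00) + (4680.00)(13.00) + (1904.00)(48.67) = 288501.33 mm³
X̄ = 546549.33 / 8384.00 = 65.19 mm
Ȳ = 288501.33 / 8384.00 = 34.41 mm

X̄ = 65.19 mm, Ȳ = 34.41 mm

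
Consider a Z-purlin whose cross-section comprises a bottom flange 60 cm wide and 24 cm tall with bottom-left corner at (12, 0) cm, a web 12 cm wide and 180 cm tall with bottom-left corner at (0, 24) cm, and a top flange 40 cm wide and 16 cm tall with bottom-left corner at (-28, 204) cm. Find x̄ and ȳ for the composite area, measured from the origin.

x̄ = 16.11 cm, ȳ = 94.15 cm

Part | A | x̄ᵢ | ȳᵢ | A·x̄ᵢ | A·ȳᵢ
bottom flange | 1440.00 | 42.00 | 12.00 | 60480.00 | 17280.00
web | 2160.00 | 6.00 | 114.00 | 12960.00 | 246240.00
top flange | 640.00 | -8.00 | 212.00 | -5120.00 | 135680.00
Σ | 4240.00 |  |  | 68320.00 | 399200.00
x̄ = 68320.00 / 4240.00 = 16.11 cm
ȳ = 399200.00 / 4240.00 = 94.15 cm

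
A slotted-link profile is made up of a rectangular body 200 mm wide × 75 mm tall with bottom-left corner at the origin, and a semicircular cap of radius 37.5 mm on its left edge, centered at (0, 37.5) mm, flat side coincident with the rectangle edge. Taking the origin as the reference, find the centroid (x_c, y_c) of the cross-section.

x_c = 85.12 mm, y_c = 37.50 mm

Part | A | x̄ᵢ | ȳᵢ | A·x̄ᵢ | A·ȳᵢ
rectangular body | 15000.00 | 100.00 | 37.50 | 1500000.00 | 562500.00
semicircular end | 2208.93 | -15.92 | 37.50 | -35156.25 | 82834.96
Σ | 17208.93 |  |  | 1464843.75 | 645334.96
x_c = 1464843.75 / 17208.93 = 85.12 mm
y_c = 645334.96 / 17208.93 = 37.50 mm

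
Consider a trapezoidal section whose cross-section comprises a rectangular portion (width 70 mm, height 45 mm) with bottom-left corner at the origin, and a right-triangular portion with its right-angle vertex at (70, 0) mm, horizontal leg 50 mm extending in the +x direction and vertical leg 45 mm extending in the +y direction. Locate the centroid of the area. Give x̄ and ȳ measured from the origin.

x̄ = 48.60 mm, ȳ = 20.53 mm

rectangular portion: A = 70 × 45 = 3150.00, centroid at (35.00, 22.50).
triangular portion: A = ½·50·45 = 1125.00, centroid at (86.67, 15.00).
ΣA = 4275.00 mm²
ΣAx̄ = (3150.00)(35.00) + (1125.00)(86.67) = 207750.00 mm³
ΣAȳ = (3150.00)(22.50) + (1125.00)(15.00) = 87750.00 mm³
x̄ = 207750.00 / 4275.00 = 48.60 mm
ȳ = 87750.00 / 4275.00 = 20.53 mm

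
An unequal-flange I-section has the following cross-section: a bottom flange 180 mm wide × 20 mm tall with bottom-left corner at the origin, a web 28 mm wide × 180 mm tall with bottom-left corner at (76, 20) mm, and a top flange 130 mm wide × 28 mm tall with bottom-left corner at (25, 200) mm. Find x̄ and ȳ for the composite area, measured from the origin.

bottom flange: A = 180 × 20 = 3600.00, centroid at (90.00, 10.00).
web: A = 28 × 180 = 5040.00, centroid at (90.00, 110.00).
top flange: A = 130 × 28 = 3640.00, centroid at (90.00, 214.00).
ΣA = 12280.00 mm², ΣAx̄ = 1105200.00 mm³, ΣAȳ = 1369360.00 mm³.
x̄ = 1105200.00/12280.00 = 90.00 mm; ȳ = 1369360.00/12280.00 = 111.51 mm.

x̄ = 90.00 mm, ȳ = 111.51 mm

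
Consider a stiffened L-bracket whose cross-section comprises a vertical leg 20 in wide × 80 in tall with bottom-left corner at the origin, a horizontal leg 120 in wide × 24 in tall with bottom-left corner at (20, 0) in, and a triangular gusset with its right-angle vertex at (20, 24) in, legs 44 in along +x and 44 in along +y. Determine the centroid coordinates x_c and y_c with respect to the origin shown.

x_c = 51.39 in, y_c = 24.96 in

vertical leg: A = 20 × 80 = 1600.00, centroid at (10.00, 40.00).
horizontal leg: A = 120 × 24 = 2880.00, centroid at (80.00, 12.00).
gusset: A = ½·44·44 = 968.00, centroid at (34.67, 38.67).
ΣA = 5448.00 in²
ΣAx_c = (1600.00)(10.00) + (2880.00)(80.00) + (968.00)(34.67) = 279957.33 in³
ΣAy_c = (1600.00)(40.00) + (2880.00)(12.00) + (968.00)(38.67) = 135989.33 in³
x_c = 279957.33 / 5448.00 = 51.39 in
y_c = 135989.33 / 5448.00 = 24.96 in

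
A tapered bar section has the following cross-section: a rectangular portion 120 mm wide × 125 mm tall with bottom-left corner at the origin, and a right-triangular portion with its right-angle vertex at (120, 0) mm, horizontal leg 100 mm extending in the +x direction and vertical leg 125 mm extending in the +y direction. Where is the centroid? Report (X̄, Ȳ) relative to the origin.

rectangular portion: A = 120 × 125 = 15000.00, centroid at (60.00, 62.50).
triangular portion: A = ½·100·125 = 6250.00, centroid at (153.33, 41.67).
ΣA = 21250.00 mm²
ΣAX̄ = (15000.00)(60.00) + (6250.00)(153.33) = 1858333.33 mm³
ΣAȲ = (15000.00)(62.50) + (6250.00)(41.67) = 1197916.67 mm³
X̄ = 1858333.33 / 21250.00 = 87.45 mm
Ȳ = 1197916.67 / 21250.00 = 56.37 mm

X̄ = 87.45 mm, Ȳ = 56.37 mm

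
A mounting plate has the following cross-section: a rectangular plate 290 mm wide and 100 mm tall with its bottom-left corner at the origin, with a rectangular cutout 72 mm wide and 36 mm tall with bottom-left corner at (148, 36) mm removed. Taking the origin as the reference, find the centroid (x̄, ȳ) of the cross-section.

plate: A = 290 × 100 = 29000.00, centroid at (145.00, 50.00).
hole: A = −(72 × 36) = -2592.00, centroid at (184.00, 54.00).
ΣA = 26408.00 mm², ΣAx̄ = 3728072.00 mm³, ΣAȳ = 1310032.00 mm³.
x̄ = 3728072.00/26408.00 = 141.17 mm; ȳ = 1310032.00/26408.00 = 49.61 mm.

x̄ = 141.17 mm, ȳ = 49.61 mm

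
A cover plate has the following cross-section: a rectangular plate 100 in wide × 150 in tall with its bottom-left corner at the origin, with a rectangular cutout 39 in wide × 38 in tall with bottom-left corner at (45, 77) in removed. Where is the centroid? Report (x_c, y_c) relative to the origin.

x_c = 48.41 in, y_c = 72.70 in

Part | A | x̄ᵢ | ȳᵢ | A·x̄ᵢ | A·ȳᵢ
plate | 15000.00 | 50.00 | 75.00 | 750000.00 | 1125000.00
hole | -1482.00 | 64.50 | 96.00 | -95589.00 | -142272.00
Σ | 13518.00 |  |  | 654411.00 | 982728.00
x_c = 654411.00 / 13518.00 = 48.41 in
y_c = 982728.00 / 13518.00 = 72.70 in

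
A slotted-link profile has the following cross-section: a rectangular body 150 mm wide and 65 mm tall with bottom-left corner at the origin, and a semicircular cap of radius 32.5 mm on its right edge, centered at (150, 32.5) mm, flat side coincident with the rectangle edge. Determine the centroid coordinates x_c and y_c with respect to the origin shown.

rectangular body: A = 150 × 65 = 9750.00, centroid at (75.00, 32.50).
semicircular end: A = ½π·32.5² = 1659.15, centroid at (163.79, 32.50).
ΣA = 11409.15 mm²
ΣAx_c = (9750.00)(75.00) + (1659.15)(163.79) = 1003008.46 mm³
ΣAy_c = (9750.00)(32.50) + (1659.15)(32.50) = 370797.49 mm³
x_c = 1003008.46 / 11409.15 = 87.91 mm
y_c = 370797.49 / 11409.15 = 32.50 mm

x_c = 87.91 mm, y_c = 32.50 mm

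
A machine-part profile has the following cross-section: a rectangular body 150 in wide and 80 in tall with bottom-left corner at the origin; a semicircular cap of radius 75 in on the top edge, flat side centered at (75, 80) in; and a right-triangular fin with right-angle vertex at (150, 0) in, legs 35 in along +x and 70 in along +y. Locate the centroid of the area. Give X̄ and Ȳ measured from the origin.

Part | A | x̄ᵢ | ȳᵢ | A·x̄ᵢ | A·ȳᵢ
rectangular body | 12000.00 | 75.00 | 40.00 | 900000.00 | 480000.00
semicircular top | 8835.73 | 75.00 | 111.83 | 662679.70 | 988108.35
triangular fin | 1225.00 | 161.67 | 23.33 | 198041.67 | 28583.33
Σ | 22060.73 |  |  | 1760721.37 | 1496691.68
X̄ = 1760721.37 / 22060.73 = 79.81 in
Ȳ = 1496691.68 / 22060.73 = 67.84 in

X̄ = 79.81 in, Ȳ = 67.84 in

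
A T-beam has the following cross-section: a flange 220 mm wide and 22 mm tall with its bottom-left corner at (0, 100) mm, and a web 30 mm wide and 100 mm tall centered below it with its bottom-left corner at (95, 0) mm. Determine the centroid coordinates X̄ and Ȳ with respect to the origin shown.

web: A = 30 × 100 = 3000.00, centroid at (110.00, 50.00).
flange: A = 220 × 22 = 4840.00, centroid at (110.00, 111.00).
ΣA = 7840.00 mm²
ΣAX̄ = (3000.00)(110.00) + (4840.00)(110.00) = 862400.00 mm³
ΣAȲ = (3000.00)(50.00) + (4840.00)(111.00) = 687240.00 mm³
X̄ = 862400.00 / 7840.00 = 110.00 mm
Ȳ = 687240.00 / 7840.00 = 87.66 mm

X̄ = 110.00 mm, Ȳ = 87.66 mm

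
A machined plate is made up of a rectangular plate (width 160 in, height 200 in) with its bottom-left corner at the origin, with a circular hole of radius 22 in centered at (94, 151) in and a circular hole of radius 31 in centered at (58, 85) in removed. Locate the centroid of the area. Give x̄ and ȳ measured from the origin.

x̄ = 81.64 in, ȳ = 98.83 in

plate: A = 160 × 200 = 32000.00, centroid at (80.00, 100.00).
hole 1: A = −π·22² = -1520.53, centroid at (94.00, 151.00).
hole 2: A = −π·31² = -3019.07, centroid at (58.00, 85.00).
ΣA = 27460.40 in²
ΣAx̄ = (32000.00)(80.00) + (-1520.53)(94.00) + (-3019.07)(58.00) = 2241964.01 in³
ΣAȳ = (32000.00)(100.00) + (-1520.53)(151.00) + (-3019.07)(85.00) = 2713778.85 in³
x̄ = 2241964.01 / 27460.40 = 81.64 in
ȳ = 2713778.85 / 27460.40 = 98.83 in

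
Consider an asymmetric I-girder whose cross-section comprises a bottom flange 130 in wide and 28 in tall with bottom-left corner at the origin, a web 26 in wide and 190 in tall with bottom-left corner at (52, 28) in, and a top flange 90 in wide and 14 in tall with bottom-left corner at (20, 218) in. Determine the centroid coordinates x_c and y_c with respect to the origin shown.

bottom flange: A = 130 × 28 = 3640.00, centroid at (65.00, 14.00).
web: A = 26 × 190 = 4940.00, centroid at (65.00, 123.00).
top flange: A = 90 × 14 = 1260.00, centroid at (65.00, 225.00).
ΣA = 9840.00 in²
ΣAx_c = (3640.00)(65.00) + (4940.00)(65.00) + (1260.00)(65.00) = 639600.00 in³
ΣAy_c = (3640.00)(14.00) + (4940.00)(123.00) + (1260.00)(225.00) = 942080.00 in³
x_c = 639600.00 / 9840.00 = 65.00 in
y_c = 942080.00 / 9840.00 = 95.74 in

x_c = 65.00 in, y_c = 95.74 in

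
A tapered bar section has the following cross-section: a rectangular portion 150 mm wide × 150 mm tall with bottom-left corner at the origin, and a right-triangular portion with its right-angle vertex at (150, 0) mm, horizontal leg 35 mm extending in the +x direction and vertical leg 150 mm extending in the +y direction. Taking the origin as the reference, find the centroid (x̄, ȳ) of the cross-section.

x̄ = 84.05 mm, ȳ = 72.39 mm

rectangular portion: A = 150 × 150 = 22500.00, centroid at (75.00, 75.00).
triangular portion: A = ½·35·150 = 2625.00, centroid at (161.67, 50.00).
ΣA = 25125.00 mm², ΣAx̄ = 2111875.00 mm³, ΣAȳ = 1818750.00 mm³.
x̄ = 2111875.00/25125.00 = 84.05 mm; ȳ = 1818750.00/25125.00 = 72.39 mm.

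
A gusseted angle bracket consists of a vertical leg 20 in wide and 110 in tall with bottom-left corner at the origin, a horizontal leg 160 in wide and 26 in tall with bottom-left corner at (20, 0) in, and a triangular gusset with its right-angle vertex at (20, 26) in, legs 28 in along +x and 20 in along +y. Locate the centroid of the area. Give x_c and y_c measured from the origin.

Part | A | x̄ᵢ | ȳᵢ | A·x̄ᵢ | A·ȳᵢ
vertical leg | 2200.00 | 10.00 | 55.00 | 22000.00 | 121000.00
horizontal leg | 4160.00 | 100.00 | 13.00 | 416000.00 | 54080.00
gusset | 280.00 | 29.33 | 32.67 | 8213.33 | 9146.67
Σ | 6640.00 |  |  | 446213.33 | 184226.67
x_c = 446213.33 / 6640.00 = 67.20 in
y_c = 184226.67 / 6640.00 = 27.74 in

x_c = 67.20 in, y_c = 27.74 in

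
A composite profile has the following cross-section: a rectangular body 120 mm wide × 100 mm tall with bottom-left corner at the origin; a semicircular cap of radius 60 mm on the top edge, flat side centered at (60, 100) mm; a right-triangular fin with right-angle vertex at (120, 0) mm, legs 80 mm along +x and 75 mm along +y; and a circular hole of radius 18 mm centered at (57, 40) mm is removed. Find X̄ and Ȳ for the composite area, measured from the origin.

X̄ = 73.40 mm, Ȳ = 68.43 mm

Part | A | x̄ᵢ | ȳᵢ | A·x̄ᵢ | A·ȳᵢ
rectangular body | 12000.00 | 60.00 | 50.00 | 720000.00 | 600000.00
semicircular top | 5654.87 | 60.00 | 125.46 | 339292.01 | 709486.68
triangular fin | 3000.00 | 146.67 | 25.00 | 440000.00 | 75000.00
hole | -1017.88 | 57.00 | 40.00 | -58018.93 | -40715.04
Σ | 19636.99 |  |  | 1441273.07 | 1343771.64
X̄ = 1441273.07 / 19636.99 = 73.40 mm
Ȳ = 1343771.64 / 19636.99 = 68.43 mm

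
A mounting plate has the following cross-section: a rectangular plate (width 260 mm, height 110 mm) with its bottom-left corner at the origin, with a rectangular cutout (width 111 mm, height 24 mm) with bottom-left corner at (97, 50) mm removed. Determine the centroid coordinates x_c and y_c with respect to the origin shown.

Part | A | x̄ᵢ | ȳᵢ | A·x̄ᵢ | A·ȳᵢ
plate | 28600.00 | 130.00 | 55.00 | 3718000.00 | 1573000.00
hole | -2664.00 | 152.50 | 62.00 | -406260.00 | -165168.00
Σ | 25936.00 |  |  | 3311740.00 | 1407832.00
x_c = 3311740.00 / 25936.00 = 127.69 mm
y_c = 1407832.00 / 25936.00 = 54.28 mm

x_c = 127.69 mm, y_c = 54.28 mm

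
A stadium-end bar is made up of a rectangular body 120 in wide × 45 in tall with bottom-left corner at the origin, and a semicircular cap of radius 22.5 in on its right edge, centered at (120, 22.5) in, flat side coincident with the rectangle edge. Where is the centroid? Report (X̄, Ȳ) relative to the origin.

X̄ = 68.93 in, Ȳ = 22.50 in

rectangular body: A = 120 × 45 = 5400.00, centroid at (60.00, 22.50).
semicircular end: A = ½π·22.5² = 795.22, centroid at (129.55, 22.50).
ΣA = 6195.22 in², ΣAX̄ = 427019.63 in³, ΣAȲ = 139392.35 in³.
X̄ = 427019.63/6195.22 = 68.93 in; Ȳ = 139392.35/6195.22 = 22.50 in.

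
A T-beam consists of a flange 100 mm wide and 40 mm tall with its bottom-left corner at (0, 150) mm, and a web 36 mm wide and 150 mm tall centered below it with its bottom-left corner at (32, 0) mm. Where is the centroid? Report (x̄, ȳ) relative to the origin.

web: A = 36 × 150 = 5400.00, centroid at (50.00, 75.00).
flange: A = 100 × 40 = 4000.00, centroid at (50.00, 170.00).
ΣA = 9400.00 mm²
ΣAx̄ = (5400.00)(50.00) + (4000.00)(50.00) = 470000.00 mm³
ΣAȳ = (5400.00)(75.00) + (4000.00)(170.00) = 1085000.00 mm³
x̄ = 470000.00 / 9400.00 = 50.00 mm
ȳ = 1085000.00 / 9400.00 = 115.43 mm

x̄ = 50.00 mm, ȳ = 115.43 mm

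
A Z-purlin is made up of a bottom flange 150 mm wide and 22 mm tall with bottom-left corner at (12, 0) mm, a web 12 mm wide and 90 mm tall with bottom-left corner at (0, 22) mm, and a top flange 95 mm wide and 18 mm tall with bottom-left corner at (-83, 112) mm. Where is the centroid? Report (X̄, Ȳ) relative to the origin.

Part | A | x̄ᵢ | ȳᵢ | A·x̄ᵢ | A·ȳᵢ
bottom flange | 3300.00 | 87.00 | 11.00 | 287100.00 | 36300.00
web | 1080.00 | 6.00 | 67.00 | 6480.00 | 72360.00
top flange | 1710.00 | -35.50 | 121.00 | -60705.00 | 206910.00
Σ | 6090.00 |  |  | 232875.00 | 315570.00
X̄ = 232875.00 / 6090.00 = 38.24 mm
Ȳ = 315570.00 / 6090.00 = 51.82 mm

X̄ = 38.24 mm, Ȳ = 51.82 mm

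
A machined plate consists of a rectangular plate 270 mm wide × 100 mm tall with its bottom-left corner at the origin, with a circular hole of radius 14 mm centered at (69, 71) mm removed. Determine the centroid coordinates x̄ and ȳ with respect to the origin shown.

Part | A | x̄ᵢ | ȳᵢ | A·x̄ᵢ | A·ȳᵢ
plate | 27000.00 | 135.00 | 50.00 | 3645000.00 | 1350000.00
hole | -615.75 | 69.00 | 71.00 | -42486.90 | -43718.40
Σ | 26384.25 |  |  | 3602513.10 | 1306281.60
x̄ = 3602513.10 / 26384.25 = 136.54 mm
ȳ = 1306281.60 / 26384.25 = 49.51 mm

x̄ = 136.54 mm, ȳ = 49.51 mm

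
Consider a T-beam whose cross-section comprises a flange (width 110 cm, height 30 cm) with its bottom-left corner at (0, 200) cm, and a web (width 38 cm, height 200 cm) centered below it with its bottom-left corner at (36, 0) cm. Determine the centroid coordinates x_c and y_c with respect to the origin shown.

x_c = 55.00 cm, y_c = 134.82 cm

web: A = 38 × 200 = 7600.00, centroid at (55.00, 100.00).
flange: A = 110 × 30 = 3300.00, centroid at (55.00, 215.00).
ΣA = 10900.00 cm², ΣAx_c = 599500.00 cm³, ΣAy_c = 1469500.00 cm³.
x_c = 599500.00/10900.00 = 55.00 cm; y_c = 1469500.00/10900.00 = 134.82 cm.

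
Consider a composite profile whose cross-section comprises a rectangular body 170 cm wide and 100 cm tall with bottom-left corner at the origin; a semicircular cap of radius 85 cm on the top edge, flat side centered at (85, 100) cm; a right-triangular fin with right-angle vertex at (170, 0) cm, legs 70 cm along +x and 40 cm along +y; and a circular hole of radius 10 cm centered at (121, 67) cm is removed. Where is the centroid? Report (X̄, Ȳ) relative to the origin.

rectangular body: A = 170 × 100 = 17000.00, centroid at (85.00, 50.00).
semicircular top: A = ½π·85² = 11349.00, centroid at (85.00, 136.08).
triangular fin: A = ½·70·40 = 1400.00, centroid at (193.33, 13.33).
hole: A = −π·10² = -314.16, centroid at (121.00, 67.00).
ΣA = 29434.84 cm², ΣAX̄ = 2642318.69 cm³, ΣAȲ = 2391935.01 cm³.
X̄ = 2642318.69/29434.84 = 89.77 cm; Ȳ = 2391935.01/29434.84 = 81.26 cm.

X̄ = 89.77 cm, Ȳ = 81.26 cm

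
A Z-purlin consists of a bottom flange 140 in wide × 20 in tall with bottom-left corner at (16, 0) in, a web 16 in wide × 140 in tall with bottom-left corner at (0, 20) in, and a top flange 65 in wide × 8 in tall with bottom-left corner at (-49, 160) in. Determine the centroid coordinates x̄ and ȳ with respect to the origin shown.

Part | A | x̄ᵢ | ȳᵢ | A·x̄ᵢ | A·ȳᵢ
bottom flange | 2800.00 | 86.00 | 10.00 | 240800.00 | 28000.00
web | 2240.00 | 8.00 | 90.00 | 17920.00 | 201600.00
top flange | 520.00 | -16.50 | 164.00 | -8580.00 | 85280.00
Σ | 5560.00 |  |  | 250140.00 | 314880.00
x̄ = 250140.00 / 5560.00 = 44.99 in
ȳ = 314880.00 / 5560.00 = 56.63 in

x̄ = 44.99 in, ȳ = 56.63 in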